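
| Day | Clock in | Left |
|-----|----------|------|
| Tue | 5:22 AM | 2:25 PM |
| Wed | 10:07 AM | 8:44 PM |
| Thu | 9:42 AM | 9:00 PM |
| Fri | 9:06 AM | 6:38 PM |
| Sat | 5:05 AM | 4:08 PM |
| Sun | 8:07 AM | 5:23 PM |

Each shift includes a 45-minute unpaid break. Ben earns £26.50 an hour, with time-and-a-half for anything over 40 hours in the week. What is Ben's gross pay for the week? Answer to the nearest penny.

Tue: 5:22 AM–2:25 PM = 9 h 3 min; less 45 min break → 8 h 18 min
Wed: 10:07 AM–8:44 PM = 10 h 37 min; less 45 min break → 9 h 52 min
Thu: 9:42 AM–9:00 PM = 11 h 18 min; less 45 min break → 10 h 33 min
Fri: 9:06 AM–6:38 PM = 9 h 32 min; less 45 min break → 8 h 47 min
Sat: 5:05 AM–4:08 PM = 11 h 3 min; less 45 min break → 10 h 18 min
Sun: 8:07 AM–5:23 PM = 9 h 16 min; less 45 min break → 8 h 31 min
Total worked: 56 h 19 min = 3379 min.
Regular 40 h 0 min = 2400 min at £26.50/h; overtime 16 h 19 min = 979 min at £39.75/h.
Pay = (2400 × £26.50 + 979 × £39.75) ÷ 60 = £1708.59.

£1708.59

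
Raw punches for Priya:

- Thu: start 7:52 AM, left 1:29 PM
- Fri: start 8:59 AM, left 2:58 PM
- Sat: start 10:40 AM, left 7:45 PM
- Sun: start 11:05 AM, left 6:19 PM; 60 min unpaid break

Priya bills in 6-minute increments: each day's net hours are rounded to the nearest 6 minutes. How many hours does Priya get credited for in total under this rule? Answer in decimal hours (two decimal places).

26.90 hours

Thu: 7:52 AM–1:29 PM = 5 h 37 min → rounds to 5 h 36 min
Fri: 8:59 AM–2:58 PM = 5 h 59 min → rounds to 6 h 0 min
Sat: 10:40 AM–7:45 PM = 9 h 5 min → rounds to 9 h 6 min
Sun: 11:05 AM–6:19 PM = 7 h 14 min − 60 min = 6 h 14 min → rounds to 6 h 12 min
Total credited: 26 h 54 min.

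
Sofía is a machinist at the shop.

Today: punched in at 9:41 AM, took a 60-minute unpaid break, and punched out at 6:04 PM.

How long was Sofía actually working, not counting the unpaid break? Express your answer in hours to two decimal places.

Today: 9:41 AM–6:04 PM = 8 h 23 min; less 60 min break → 7 h 23 min

7.38 hours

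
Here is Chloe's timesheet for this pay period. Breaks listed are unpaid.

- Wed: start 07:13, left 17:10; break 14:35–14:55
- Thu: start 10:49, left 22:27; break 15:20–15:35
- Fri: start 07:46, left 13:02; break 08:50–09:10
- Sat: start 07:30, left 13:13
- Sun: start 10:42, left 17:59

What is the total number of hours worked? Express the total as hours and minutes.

38 h 56 min

Wed: 07:13–17:10 = 9 h 57 min; less 20 min break → 9 h 37 min
Thu: 10:49–22:27 = 11 h 38 min; less 15 min break → 11 h 23 min
Fri: 07:46–13:02 = 5 h 16 min; less 20 min break → 4 h 56 min
Sat: 07:30–13:13 = 5 h 43 min
Sun: 10:42–17:59 = 7 h 17 min
Total: 9 h 37 min + 11 h 23 min + 4 h 56 min + 5 h 43 min + 7 h 17 min = 38 h 56 min.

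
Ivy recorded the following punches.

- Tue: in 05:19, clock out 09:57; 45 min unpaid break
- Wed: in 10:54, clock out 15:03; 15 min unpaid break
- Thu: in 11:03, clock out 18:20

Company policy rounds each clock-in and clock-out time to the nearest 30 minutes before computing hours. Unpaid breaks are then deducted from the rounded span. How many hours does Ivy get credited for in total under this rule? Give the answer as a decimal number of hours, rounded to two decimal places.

Tue: in 05:19→05:30, out 09:57→10:00; 4 h 30 min − 45 min = 3 h 45 min
Wed: in 10:54→11:00, out 15:03→15:00; 4 h 0 min − 15 min = 3 h 45 min
Thu: in 11:03→11:00, out 18:20→18:30; 7 h 30 min
Total credited: 15 h 0 min.

15.00 hours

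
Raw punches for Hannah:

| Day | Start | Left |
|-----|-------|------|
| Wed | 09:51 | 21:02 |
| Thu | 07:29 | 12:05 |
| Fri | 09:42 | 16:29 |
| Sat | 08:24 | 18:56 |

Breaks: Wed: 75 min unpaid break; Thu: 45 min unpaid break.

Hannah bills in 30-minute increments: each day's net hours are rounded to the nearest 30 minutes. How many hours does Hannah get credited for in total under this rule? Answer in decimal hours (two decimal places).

31.50 hours

Wed: 09:51–21:02 = 11 h 11 min − 75 min = 9 h 56 min → rounds to 10 h 0 min
Thu: 07:29–12:05 = 4 h 36 min − 45 min = 3 h 51 min → rounds to 4 h 0 min
Fri: 09:42–16:29 = 6 h 47 min → rounds to 7 h 0 min
Sat: 08:24–18:56 = 10 h 32 min → rounds to 10 h 30 min
Total credited: 31 h 30 min.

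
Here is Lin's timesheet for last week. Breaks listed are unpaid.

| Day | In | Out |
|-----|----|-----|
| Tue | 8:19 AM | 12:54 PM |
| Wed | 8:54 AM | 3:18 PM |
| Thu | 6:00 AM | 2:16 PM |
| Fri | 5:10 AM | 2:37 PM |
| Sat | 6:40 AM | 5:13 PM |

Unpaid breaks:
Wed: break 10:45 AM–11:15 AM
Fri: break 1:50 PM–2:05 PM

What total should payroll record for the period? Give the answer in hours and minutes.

38 h 30 min

Tue: 8:19 AM–12:54 PM = 4 h 35 min
Wed: 8:54 AM–3:18 PM = 6 h 24 min; less 30 min break → 5 h 54 min
Thu: 6:00 AM–2:16 PM = 8 h 16 min
Fri: 5:10 AM–2:37 PM = 9 h 27 min; less 15 min break → 9 h 12 min
Sat: 6:40 AM–5:13 PM = 10 h 33 min
Total: 4 h 35 min + 5 h 54 min + 8 h 16 min + 9 h 12 min + 10 h 33 min = 38 h 30 min.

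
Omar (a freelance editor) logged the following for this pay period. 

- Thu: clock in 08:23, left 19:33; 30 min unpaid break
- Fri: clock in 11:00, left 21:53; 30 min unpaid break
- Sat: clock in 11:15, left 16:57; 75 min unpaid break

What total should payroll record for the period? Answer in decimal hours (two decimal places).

25.50 hours

Thu: 08:23–19:33 = 11 h 10 min; less 30 min break → 10 h 40 min
Fri: 11:00–21:53 = 10 h 53 min; less 30 min break → 10 h 23 min
Sat: 11:15–16:57 = 5 h 42 min; less 75 min break → 4 h 27 min
Total: 10 h 40 min + 10 h 23 min + 4 h 27 min = 25 h 30 min.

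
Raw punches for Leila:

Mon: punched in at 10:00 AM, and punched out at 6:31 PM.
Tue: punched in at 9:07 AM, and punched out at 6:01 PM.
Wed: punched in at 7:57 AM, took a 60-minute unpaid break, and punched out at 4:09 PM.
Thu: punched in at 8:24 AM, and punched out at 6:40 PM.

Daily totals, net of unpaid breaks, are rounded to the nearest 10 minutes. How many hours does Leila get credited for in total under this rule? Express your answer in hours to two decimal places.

Mon: 10:00 AM–6:31 PM = 8 h 31 min → rounds to 8 h 30 min
Tue: 9:07 AM–6:01 PM = 8 h 54 min → rounds to 8 h 50 min
Wed: 7:57 AM–4:09 PM = 8 h 12 min − 60 min = 7 h 12 min → rounds to 7 h 10 min
Thu: 8:24 AM–6:40 PM = 10 h 16 min → rounds to 10 h 20 min
Total credited: 34 h 50 min.

34.83 hours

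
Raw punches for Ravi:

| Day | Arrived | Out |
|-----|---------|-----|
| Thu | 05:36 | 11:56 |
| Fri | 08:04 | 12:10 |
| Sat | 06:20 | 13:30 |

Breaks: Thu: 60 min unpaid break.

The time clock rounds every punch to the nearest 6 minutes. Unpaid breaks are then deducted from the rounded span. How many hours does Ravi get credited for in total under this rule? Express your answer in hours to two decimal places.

Thu: in 05:36→05:36, out 11:56→11:54; 6 h 18 min − 60 min = 5 h 18 min
Fri: in 08:04→08:06, out 12:10→12:12; 4 h 6 min
Sat: in 06:20→06:18, out 13:30→13:30; 7 h 12 min
Total credited: 16 h 36 min.

16.60 hours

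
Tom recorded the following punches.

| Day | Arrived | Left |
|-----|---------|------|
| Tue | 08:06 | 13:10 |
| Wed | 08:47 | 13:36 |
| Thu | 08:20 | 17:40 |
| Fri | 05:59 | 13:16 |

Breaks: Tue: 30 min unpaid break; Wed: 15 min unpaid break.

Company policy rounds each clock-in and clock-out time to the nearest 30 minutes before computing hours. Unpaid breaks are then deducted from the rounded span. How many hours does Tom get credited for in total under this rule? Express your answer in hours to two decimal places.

Tue: in 08:06→08:00, out 13:10→13:00; 5 h 0 min − 30 min = 4 h 30 min
Wed: in 08:47→09:00, out 13:36→13:30; 4 h 30 min − 15 min = 4 h 15 min
Thu: in 08:20→08:30, out 17:40→17:30; 9 h 0 min
Fri: in 05:59→06:00, out 13:16→13:30; 7 h 30 min
Total credited: 25 h 15 min.

25.25 hours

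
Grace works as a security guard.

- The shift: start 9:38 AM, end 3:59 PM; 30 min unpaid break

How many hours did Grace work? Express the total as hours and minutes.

5 h 51 min

The shift: 9:38 AM–3:59 PM = 6 h 21 min; less 30 min break → 5 h 51 min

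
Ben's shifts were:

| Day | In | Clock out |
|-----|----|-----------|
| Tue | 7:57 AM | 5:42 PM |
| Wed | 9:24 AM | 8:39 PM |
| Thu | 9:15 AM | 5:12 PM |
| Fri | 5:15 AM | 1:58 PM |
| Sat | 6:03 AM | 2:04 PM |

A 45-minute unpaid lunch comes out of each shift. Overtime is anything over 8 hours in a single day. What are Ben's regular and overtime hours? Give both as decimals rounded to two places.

Regular 38.43 hours, overtime 3.50 hours

Tue: 7:57 AM–5:42 PM = 9 h 45 min; less 45 min break → 9 h 0 min
Wed: 9:24 AM–8:39 PM = 11 h 15 min; less 45 min break → 10 h 30 min
Thu: 9:15 AM–5:12 PM = 7 h 57 min; less 45 min break → 7 h 12 min
Fri: 5:15 AM–1:58 PM = 8 h 43 min; less 45 min break → 7 h 58 min
Sat: 6:03 AM–2:04 PM = 8 h 1 min; less 45 min break → 7 h 16 min
Tue reg 8 h 0 min / OT 1 h 0 min; Wed reg 8 h 0 min / OT 2 h 30 min; Thu reg 7 h 12 min / OT 0 h 0 min; Fri reg 7 h 58 min / OT 0 h 0 min; Sat reg 7 h 16 min / OT 0 h 0 min.
Totals: regular 38 h 26 min, overtime 3 h 30 min.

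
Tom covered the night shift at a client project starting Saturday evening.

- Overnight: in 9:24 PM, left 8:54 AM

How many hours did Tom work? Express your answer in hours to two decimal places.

Overnight: 9:24 PM → midnight = 2 h 36 min; midnight → 8:54 AM = 8 h 54 min; span 11 h 30 min

11.50 hours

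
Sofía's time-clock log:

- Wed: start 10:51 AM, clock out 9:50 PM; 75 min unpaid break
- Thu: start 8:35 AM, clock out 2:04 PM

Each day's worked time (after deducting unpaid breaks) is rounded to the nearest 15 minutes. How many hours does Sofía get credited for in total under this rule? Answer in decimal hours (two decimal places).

Wed: 10:51 AM–9:50 PM = 10 h 59 min − 75 min = 9 h 44 min → rounds to 9 h 45 min
Thu: 8:35 AM–2:04 PM = 5 h 29 min → rounds to 5 h 30 min
Total credited: 15 h 15 min.

15.25 hours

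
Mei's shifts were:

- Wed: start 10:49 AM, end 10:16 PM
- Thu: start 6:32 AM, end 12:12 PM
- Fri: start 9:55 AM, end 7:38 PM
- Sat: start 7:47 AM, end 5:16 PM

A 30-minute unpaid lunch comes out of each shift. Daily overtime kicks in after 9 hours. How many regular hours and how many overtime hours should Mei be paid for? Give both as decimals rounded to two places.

Regular 32.15 hours, overtime 2.17 hours

Wed: 10:49 AM–10:16 PM = 11 h 27 min; less 30 min break → 10 h 57 min
Thu: 6:32 AM–12:12 PM = 5 h 40 min; less 30 min break → 5 h 10 min
Fri: 9:55 AM–7:38 PM = 9 h 43 min; less 30 min break → 9 h 13 min
Sat: 7:47 AM–5:16 PM = 9 h 29 min; less 30 min break → 8 h 59 min
Wed reg 9 h 0 min / OT 1 h 57 min; Thu reg 5 h 10 min / OT 0 h 0 min; Fri reg 9 h 0 min / OT 0 h 13 min; Sat reg 8 h 59 min / OT 0 h 0 min.
Totals: regular 32 h 9 min, overtime 2 h 10 min.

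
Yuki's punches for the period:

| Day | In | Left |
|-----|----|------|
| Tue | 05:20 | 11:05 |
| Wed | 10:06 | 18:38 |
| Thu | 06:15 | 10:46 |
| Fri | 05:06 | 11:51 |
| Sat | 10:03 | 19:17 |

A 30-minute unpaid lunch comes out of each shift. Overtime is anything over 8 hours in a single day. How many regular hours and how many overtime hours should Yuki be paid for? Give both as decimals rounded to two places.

Regular 31.52 hours, overtime 0.77 hours

Tue: 05:20–11:05 = 5 h 45 min; less 30 min break → 5 h 15 min
Wed: 10:06–18:38 = 8 h 32 min; less 30 min break → 8 h 2 min
Thu: 06:15–10:46 = 4 h 31 min; less 30 min break → 4 h 1 min
Fri: 05:06–11:51 = 6 h 45 min; less 30 min break → 6 h 15 min
Sat: 10:03–19:17 = 9 h 14 min; less 30 min break → 8 h 44 min
Tue reg 5 h 15 min / OT 0 h 0 min; Wed reg 8 h 0 min / OT 0 h 2 min; Thu reg 4 h 1 min / OT 0 h 0 min; Fri reg 6 h 15 min / OT 0 h 0 min; Sat reg 8 h 0 min / OT 0 h 44 min.
Totals: regular 31 h 31 min, overtime 0 h 46 min.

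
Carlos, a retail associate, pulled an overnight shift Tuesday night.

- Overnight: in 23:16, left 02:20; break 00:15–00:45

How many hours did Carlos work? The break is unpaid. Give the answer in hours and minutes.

Overnight: 23:16 → midnight = 0 h 44 min; midnight → 02:20 = 2 h 20 min; span 3 h 4 min; less 30 min break → 2 h 34 min

2 h 34 min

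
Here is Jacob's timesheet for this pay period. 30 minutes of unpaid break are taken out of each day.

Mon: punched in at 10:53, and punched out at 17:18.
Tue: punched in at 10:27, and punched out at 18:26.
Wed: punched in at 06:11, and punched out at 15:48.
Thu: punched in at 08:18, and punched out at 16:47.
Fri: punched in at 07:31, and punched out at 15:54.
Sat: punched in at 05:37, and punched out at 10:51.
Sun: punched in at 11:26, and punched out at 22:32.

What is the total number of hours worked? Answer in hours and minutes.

Mon: 10:53–17:18 = 6 h 25 min; less 30 min break → 5 h 55 min
Tue: 10:27–18:26 = 7 h 59 min; less 30 min break → 7 h 29 min
Wed: 06:11–15:48 = 9 h 37 min; less 30 min break → 9 h 7 min
Thu: 08:18–16:47 = 8 h 29 min; less 30 min break → 7 h 59 min
Fri: 07:31–15:54 = 8 h 23 min; less 30 min break → 7 h 53 min
Sat: 05:37–10:51 = 5 h 14 min; less 30 min break → 4 h 44 min
Sun: 11:26–22:32 = 11 h 6 min; less 30 min break → 10 h 36 min
Total: 5 h 55 min + 7 h 29 min + 9 h 7 min + 7 h 59 min + 7 h 53 min + 4 h 44 min + 10 h 36 min = 53 h 43 min.

53 h 43 min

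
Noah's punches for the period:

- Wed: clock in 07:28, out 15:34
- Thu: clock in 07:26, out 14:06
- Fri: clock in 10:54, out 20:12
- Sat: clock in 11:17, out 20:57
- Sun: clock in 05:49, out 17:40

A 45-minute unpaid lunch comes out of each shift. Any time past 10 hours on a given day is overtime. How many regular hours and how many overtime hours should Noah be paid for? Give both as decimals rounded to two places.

Wed: 07:28–15:34 = 8 h 6 min; less 45 min break → 7 h 21 min
Thu: 07:26–14:06 = 6 h 40 min; less 45 min break → 5 h 55 min
Fri: 10:54–20:12 = 9 h 18 min; less 45 min break → 8 h 33 min
Sat: 11:17–20:57 = 9 h 40 min; less 45 min break → 8 h 55 min
Sun: 05:49–17:40 = 11 h 51 min; less 45 min break → 11 h 6 min
Wed reg 7 h 21 min / OT 0 h 0 min; Thu reg 5 h 55 min / OT 0 h 0 min; Fri reg 8 h 33 min / OT 0 h 0 min; Sat reg 8 h 55 min / OT 0 h 0 min; Sun reg 10 h 0 min / OT 1 h 6 min.
Totals: regular 40 h 44 min, overtime 1 h 6 min.

Regular 40.73 hours, overtime 1.10 hours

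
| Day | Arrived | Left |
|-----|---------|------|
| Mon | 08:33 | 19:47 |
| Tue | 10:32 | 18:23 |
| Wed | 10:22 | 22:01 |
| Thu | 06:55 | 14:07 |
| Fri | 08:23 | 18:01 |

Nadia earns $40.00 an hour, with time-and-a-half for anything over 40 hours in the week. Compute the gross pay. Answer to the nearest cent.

Mon: 08:33–19:47 = 11 h 14 min
Tue: 10:32–18:23 = 7 h 51 min
Wed: 10:22–22:01 = 11 h 39 min
Thu: 06:55–14:07 = 7 h 12 min
Fri: 08:23–18:01 = 9 h 38 min
Total worked: 47 h 34 min = 2854 min.
Regular 40 h 0 min = 2400 min at $40.00/h; overtime 7 h 34 min = 454 min at $60.00/h.
Pay = (2400 × $40.00 + 454 × $60.00) ÷ 60 = $2054.00.

$2054.00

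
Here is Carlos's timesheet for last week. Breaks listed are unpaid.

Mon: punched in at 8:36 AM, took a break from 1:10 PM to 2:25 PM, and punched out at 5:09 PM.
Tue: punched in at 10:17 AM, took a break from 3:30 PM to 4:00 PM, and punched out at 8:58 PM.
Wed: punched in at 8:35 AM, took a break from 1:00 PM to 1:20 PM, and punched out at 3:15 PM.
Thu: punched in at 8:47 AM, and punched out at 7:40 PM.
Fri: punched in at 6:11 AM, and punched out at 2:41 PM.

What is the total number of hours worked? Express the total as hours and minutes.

43 h 12 min

Mon: 8:36 AM–5:09 PM = 8 h 33 min; less 75 min break → 7 h 18 min
Tue: 10:17 AM–8:58 PM = 10 h 41 min; less 30 min break → 10 h 11 min
Wed: 8:35 AM–3:15 PM = 6 h 40 min; less 20 min break → 6 h 20 min
Thu: 8:47 AM–7:40 PM = 10 h 53 min
Fri: 6:11 AM–2:41 PM = 8 h 30 min
Total: 7 h 18 min + 10 h 11 min + 6 h 20 min + 10 h 53 min + 8 h 30 min = 43 h 12 min.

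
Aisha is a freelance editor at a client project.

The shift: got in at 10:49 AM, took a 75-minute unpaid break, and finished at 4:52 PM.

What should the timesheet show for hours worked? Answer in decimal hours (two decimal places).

The shift: 10:49 AM–4:52 PM = 6 h 3 min; less 75 min break → 4 h 48 min

4.80 hours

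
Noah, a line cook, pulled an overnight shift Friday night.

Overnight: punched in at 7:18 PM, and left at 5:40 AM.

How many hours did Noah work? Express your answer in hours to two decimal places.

10.37 hours

Overnight: 7:18 PM → midnight = 4 h 42 min; midnight → 5:40 AM = 5 h 40 min; span 10 h 22 min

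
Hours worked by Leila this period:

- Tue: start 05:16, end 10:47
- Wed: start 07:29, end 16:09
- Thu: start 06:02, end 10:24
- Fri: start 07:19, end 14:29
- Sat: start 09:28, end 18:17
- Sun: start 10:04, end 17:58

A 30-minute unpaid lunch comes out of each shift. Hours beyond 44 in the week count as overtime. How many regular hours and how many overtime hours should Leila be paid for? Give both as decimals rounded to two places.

Tue: 05:16–10:47 = 5 h 31 min; less 30 min break → 5 h 1 min
Wed: 07:29–16:09 = 8 h 40 min; less 30 min break → 8 h 10 min
Thu: 06:02–10:24 = 4 h 22 min; less 30 min break → 3 h 52 min
Fri: 07:19–14:29 = 7 h 10 min; less 30 min break → 6 h 40 min
Sat: 09:28–18:17 = 8 h 49 min; less 30 min break → 8 h 19 min
Sun: 10:04–17:58 = 7 h 54 min; less 30 min break → 7 h 24 min
Total worked: 39 h 26 min = 39.43 h.
Threshold 44 h → overtime 0 h 0 min, regular 39 h 26 min.

Regular 39.43 hours, overtime 0.00 hours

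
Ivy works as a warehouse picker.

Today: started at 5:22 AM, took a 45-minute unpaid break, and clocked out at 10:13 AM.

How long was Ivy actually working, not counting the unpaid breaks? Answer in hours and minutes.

4 h 6 min

Today: 5:22 AM–10:13 AM = 4 h 51 min; less 45 min break → 4 h 6 min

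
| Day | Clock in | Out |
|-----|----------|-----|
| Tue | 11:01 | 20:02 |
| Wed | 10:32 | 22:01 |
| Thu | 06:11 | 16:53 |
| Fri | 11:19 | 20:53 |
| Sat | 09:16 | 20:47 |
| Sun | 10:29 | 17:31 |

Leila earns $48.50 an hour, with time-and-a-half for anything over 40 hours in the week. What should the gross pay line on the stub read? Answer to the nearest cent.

Tue: 11:01–20:02 = 9 h 1 min
Wed: 10:32–22:01 = 11 h 29 min
Thu: 06:11–16:53 = 10 h 42 min
Fri: 11:19–20:53 = 9 h 34 min
Sat: 09:16–20:47 = 11 h 31 min
Sun: 10:29–17:31 = 7 h 2 min
Total worked: 59 h 19 min = 3559 min.
Regular 40 h 0 min = 2400 min at $48.50/h; overtime 19 h 19 min = 1159 min at $72.75/h.
Pay = (2400 × $48.50 + 1159 × $72.75) ÷ 60 = $3345.29.

$3345.29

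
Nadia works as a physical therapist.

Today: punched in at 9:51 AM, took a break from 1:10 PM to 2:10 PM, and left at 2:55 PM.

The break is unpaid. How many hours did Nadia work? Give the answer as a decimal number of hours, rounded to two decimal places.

Today: 9:51 AM–2:55 PM = 5 h 4 min; less 60 min break → 4 h 4 min

4.07 hours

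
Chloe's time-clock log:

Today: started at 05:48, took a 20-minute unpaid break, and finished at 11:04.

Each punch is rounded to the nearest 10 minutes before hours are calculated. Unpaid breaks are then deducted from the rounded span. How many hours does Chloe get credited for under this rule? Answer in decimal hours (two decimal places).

4.83 hours

Today: in 05:48→05:50, out 11:04→11:00; 5 h 10 min − 20 min = 4 h 50 min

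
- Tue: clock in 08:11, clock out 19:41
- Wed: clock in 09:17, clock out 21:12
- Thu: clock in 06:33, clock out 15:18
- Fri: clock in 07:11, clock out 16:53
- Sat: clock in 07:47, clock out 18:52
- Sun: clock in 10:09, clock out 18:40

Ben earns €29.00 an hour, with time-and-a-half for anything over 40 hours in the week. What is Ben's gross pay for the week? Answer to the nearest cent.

Tue: 08:11–19:41 = 11 h 30 min
Wed: 09:17–21:12 = 11 h 55 min
Thu: 06:33–15:18 = 8 h 45 min
Fri: 07:11–16:53 = 9 h 42 min
Sat: 07:47–18:52 = 11 h 5 min
Sun: 10:09–18:40 = 8 h 31 min
Total worked: 61 h 28 min = 3688 min.
Regular 40 h 0 min = 2400 min at €29.00/h; overtime 21 h 28 min = 1288 min at €43.50/h.
Pay = (2400 × €29.00 + 1288 × €43.50) ÷ 60 = €2093.80.

€2093.80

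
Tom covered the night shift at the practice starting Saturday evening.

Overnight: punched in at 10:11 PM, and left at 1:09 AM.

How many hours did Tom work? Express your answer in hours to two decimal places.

Overnight: 10:11 PM → midnight = 1 h 49 min; midnight → 1:09 AM = 1 h 9 min; span 2 h 58 min

2.97 hours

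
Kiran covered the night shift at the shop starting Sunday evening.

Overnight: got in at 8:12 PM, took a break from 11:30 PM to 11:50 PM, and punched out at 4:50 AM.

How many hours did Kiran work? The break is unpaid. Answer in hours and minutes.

8 h 18 min

Overnight: 8:12 PM → midnight = 3 h 48 min; midnight → 4:50 AM = 4 h 50 min; span 8 h 38 min; less 20 min break → 8 h 18 min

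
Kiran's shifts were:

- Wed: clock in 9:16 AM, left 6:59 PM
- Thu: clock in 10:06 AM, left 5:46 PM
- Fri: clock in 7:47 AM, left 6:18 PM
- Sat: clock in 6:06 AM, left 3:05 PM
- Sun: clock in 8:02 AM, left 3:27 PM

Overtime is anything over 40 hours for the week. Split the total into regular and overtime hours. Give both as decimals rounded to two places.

Regular 40.00 hours, overtime 4.30 hours

Wed: 9:16 AM–6:59 PM = 9 h 43 min
Thu: 10:06 AM–5:46 PM = 7 h 40 min
Fri: 7:47 AM–6:18 PM = 10 h 31 min
Sat: 6:06 AM–3:05 PM = 8 h 59 min
Sun: 8:02 AM–3:27 PM = 7 h 25 min
Total worked: 44 h 18 min = 44.30 h.
Threshold 40 h → overtime 4 h 18 min, regular 40 h 0 min.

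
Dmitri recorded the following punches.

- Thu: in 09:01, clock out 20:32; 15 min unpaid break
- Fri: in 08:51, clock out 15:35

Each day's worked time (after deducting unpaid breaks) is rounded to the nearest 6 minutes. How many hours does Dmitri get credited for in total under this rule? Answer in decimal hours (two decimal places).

Thu: 09:01–20:32 = 11 h 31 min − 15 min = 11 h 16 min → rounds to 11 h 18 min
Fri: 08:51–15:35 = 6 h 44 min → rounds to 6 h 42 min
Total credited: 18 h 0 min.

18.00 hours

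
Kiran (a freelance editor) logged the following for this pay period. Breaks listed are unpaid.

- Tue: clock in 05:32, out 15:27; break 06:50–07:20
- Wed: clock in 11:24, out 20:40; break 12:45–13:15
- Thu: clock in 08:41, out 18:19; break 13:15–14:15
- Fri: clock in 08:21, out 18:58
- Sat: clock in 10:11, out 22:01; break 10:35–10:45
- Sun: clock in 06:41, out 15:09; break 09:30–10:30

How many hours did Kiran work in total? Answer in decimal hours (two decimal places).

56.57 hours

Tue: 05:32–15:27 = 9 h 55 min; less 30 min break → 9 h 25 min
Wed: 11:24–20:40 = 9 h 16 min; less 30 min break → 8 h 46 min
Thu: 08:41–18:19 = 9 h 38 min; less 60 min break → 8 h 38 min
Fri: 08:21–18:58 = 10 h 37 min
Sat: 10:11–22:01 = 11 h 50 min; less 10 min break → 11 h 40 min
Sun: 06:41–15:09 = 8 h 28 min; less 60 min break → 7 h 28 min
Total: 9 h 25 min + 8 h 46 min + 8 h 38 min + 10 h 37 min + 11 h 40 min + 7 h 28 min = 56 h 34 min.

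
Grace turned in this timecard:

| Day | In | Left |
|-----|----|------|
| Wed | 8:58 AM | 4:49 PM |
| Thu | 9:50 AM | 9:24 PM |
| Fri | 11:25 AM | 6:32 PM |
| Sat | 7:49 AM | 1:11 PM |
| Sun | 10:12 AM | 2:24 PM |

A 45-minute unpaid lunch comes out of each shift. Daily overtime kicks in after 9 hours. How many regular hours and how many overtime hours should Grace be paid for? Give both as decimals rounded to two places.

Wed: 8:58 AM–4:49 PM = 7 h 51 min; less 45 min break → 7 h 6 min
Thu: 9:50 AM–9:24 PM = 11 h 34 min; less 45 min break → 10 h 49 min
Fri: 11:25 AM–6:32 PM = 7 h 7 min; less 45 min break → 6 h 22 min
Sat: 7:49 AM–1:11 PM = 5 h 22 min; less 45 min break → 4 h 37 min
Sun: 10:12 AM–2:24 PM = 4 h 12 min; less 45 min break → 3 h 27 min
Wed reg 7 h 6 min / OT 0 h 0 min; Thu reg 9 h 0 min / OT 1 h 49 min; Fri reg 6 h 22 min / OT 0 h 0 min; Sat reg 4 h 37 min / OT 0 h 0 min; Sun reg 3 h 27 min / OT 0 h 0 min.
Totals: regular 30 h 32 min, overtime 1 h 49 min.

Regular 30.53 hours, overtime 1.82 hours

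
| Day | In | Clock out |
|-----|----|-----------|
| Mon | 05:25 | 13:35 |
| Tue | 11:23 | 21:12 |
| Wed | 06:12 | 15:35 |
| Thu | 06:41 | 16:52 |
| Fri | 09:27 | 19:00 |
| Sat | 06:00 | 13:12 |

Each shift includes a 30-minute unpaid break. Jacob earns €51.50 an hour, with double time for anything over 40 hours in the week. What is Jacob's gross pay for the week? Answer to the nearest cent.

Mon: 05:25–13:35 = 8 h 10 min; less 30 min break → 7 h 40 min
Tue: 11:23–21:12 = 9 h 49 min; less 30 min break → 9 h 19 min
Wed: 06:12–15:35 = 9 h 23 min; less 30 min break → 8 h 53 min
Thu: 06:41–16:52 = 10 h 11 min; less 30 min break → 9 h 41 min
Fri: 09:27–19:00 = 9 h 33 min; less 30 min break → 9 h 3 min
Sat: 06:00–13:12 = 7 h 12 min; less 30 min break → 6 h 42 min
Total worked: 51 h 18 min = 3078 min.
Regular 40 h 0 min = 2400 min at €51.50/h; overtime 11 h 18 min = 678 min at €103.00/h.
Pay = (2400 × €51.50 + 678 × €103.00) ÷ 60 = €3223.90.

€3223.90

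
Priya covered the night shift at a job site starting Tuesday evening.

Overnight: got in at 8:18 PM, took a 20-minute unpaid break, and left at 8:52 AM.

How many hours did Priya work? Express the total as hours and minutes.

12 h 14 min

Overnight: 8:18 PM → midnight = 3 h 42 min; midnight → 8:52 AM = 8 h 52 min; span 12 h 34 min; less 20 min break → 12 h 14 min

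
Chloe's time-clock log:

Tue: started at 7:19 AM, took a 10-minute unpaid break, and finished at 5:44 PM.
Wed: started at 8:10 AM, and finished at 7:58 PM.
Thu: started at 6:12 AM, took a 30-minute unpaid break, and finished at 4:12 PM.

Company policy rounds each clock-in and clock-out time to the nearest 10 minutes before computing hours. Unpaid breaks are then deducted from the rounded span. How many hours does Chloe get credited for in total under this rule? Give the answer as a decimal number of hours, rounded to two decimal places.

31.50 hours

Tue: in 7:19 AM→7:20 AM, out 5:44 PM→5:40 PM; 10 h 20 min − 10 min = 10 h 10 min
Wed: in 8:10 AM→8:10 AM, out 7:58 PM→8:00 PM; 11 h 50 min
Thu: in 6:12 AM→6:10 AM, out 4:12 PM→4:10 PM; 10 h 0 min − 30 min = 9 h 30 min
Total credited: 31 h 30 min.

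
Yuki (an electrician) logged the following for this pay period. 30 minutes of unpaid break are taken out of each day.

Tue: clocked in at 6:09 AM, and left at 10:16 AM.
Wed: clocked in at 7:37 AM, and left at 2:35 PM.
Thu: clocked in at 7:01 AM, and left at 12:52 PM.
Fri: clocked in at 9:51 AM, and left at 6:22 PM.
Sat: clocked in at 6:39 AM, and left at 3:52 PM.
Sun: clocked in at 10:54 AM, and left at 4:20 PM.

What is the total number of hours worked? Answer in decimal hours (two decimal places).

Tue: 6:09 AM–10:16 AM = 4 h 7 min; less 30 min break → 3 h 37 min
Wed: 7:37 AM–2:35 PM = 6 h 58 min; less 30 min break → 6 h 28 min
Thu: 7:01 AM–12:52 PM = 5 h 51 min; less 30 min break → 5 h 21 min
Fri: 9:51 AM–6:22 PM = 8 h 31 min; less 30 min break → 8 h 1 min
Sat: 6:39 AM–3:52 PM = 9 h 13 min; less 30 min break → 8 h 43 min
Sun: 10:54 AM–4:20 PM = 5 h 26 min; less 30 min break → 4 h 56 min
Total: 3 h 37 min + 6 h 28 min + 5 h 21 min + 8 h 1 min + 8 h 43 min + 4 h 56 min = 37 h 6 min.

37.10 hours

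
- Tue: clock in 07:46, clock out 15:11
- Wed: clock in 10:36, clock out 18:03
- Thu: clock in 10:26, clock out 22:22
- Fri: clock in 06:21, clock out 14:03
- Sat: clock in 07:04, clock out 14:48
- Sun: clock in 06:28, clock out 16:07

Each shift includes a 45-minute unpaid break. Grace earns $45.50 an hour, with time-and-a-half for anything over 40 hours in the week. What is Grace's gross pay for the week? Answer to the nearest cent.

$2323.91

Tue: 07:46–15:11 = 7 h 25 min; less 45 min break → 6 h 40 min
Wed: 10:36–18:03 = 7 h 27 min; less 45 min break → 6 h 42 min
Thu: 10:26–22:22 = 11 h 56 min; less 45 min break → 11 h 11 min
Fri: 06:21–14:03 = 7 h 42 min; less 45 min break → 6 h 57 min
Sat: 07:04–14:48 = 7 h 44 min; less 45 min break → 6 h 59 min
Sun: 06:28–16:07 = 9 h 39 min; less 45 min break → 8 h 54 min
Total worked: 47 h 23 min = 2843 min.
Regular 40 h 0 min = 2400 min at $45.50/h; overtime 7 h 23 min = 443 min at $68.25/h.
Pay = (2400 × $45.50 + 443 × $68.25) ÷ 60 = $2323.91.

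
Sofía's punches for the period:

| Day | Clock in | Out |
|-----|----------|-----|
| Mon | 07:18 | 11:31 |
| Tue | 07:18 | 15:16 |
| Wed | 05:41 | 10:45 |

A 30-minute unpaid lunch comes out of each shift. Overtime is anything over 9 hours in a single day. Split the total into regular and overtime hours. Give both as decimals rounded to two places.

Regular 15.75 hours, overtime 0.00 hours

Mon: 07:18–11:31 = 4 h 13 min; less 30 min break → 3 h 43 min
Tue: 07:18–15:16 = 7 h 58 min; less 30 min break → 7 h 28 min
Wed: 05:41–10:45 = 5 h 4 min; less 30 min break → 4 h 34 min
Mon reg 3 h 43 min / OT 0 h 0 min; Tue reg 7 h 28 min / OT 0 h 0 min; Wed reg 4 h 34 min / OT 0 h 0 min.
Totals: regular 15 h 45 min, overtime 0 h 0 min.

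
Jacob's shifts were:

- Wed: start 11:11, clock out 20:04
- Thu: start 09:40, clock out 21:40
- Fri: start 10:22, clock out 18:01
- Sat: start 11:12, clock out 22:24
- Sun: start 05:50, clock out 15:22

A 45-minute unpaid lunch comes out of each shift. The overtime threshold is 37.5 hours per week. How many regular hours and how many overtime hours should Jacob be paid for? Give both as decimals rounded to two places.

Regular 37.50 hours, overtime 8.02 hours

Wed: 11:11–20:04 = 8 h 53 min; less 45 min break → 8 h 8 min
Thu: 09:40–21:40 = 12 h 0 min; less 45 min break → 11 h 15 min
Fri: 10:22–18:01 = 7 h 39 min; less 45 min break → 6 h 54 min
Sat: 11:12–22:24 = 11 h 12 min; less 45 min break → 10 h 27 min
Sun: 05:50–15:22 = 9 h 32 min; less 45 min break → 8 h 47 min
Total worked: 45 h 31 min = 45.52 h.
Threshold 37.5 h → overtime 8 h 1 min, regular 37 h 30 min.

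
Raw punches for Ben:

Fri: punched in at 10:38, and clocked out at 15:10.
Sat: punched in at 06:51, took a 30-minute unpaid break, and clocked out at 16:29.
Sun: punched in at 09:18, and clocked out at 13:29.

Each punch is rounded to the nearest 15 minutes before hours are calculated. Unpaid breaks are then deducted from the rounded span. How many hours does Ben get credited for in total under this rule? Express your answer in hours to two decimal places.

Fri: in 10:38→10:45, out 15:10→15:15; 4 h 30 min
Sat: in 06:51→06:45, out 16:29→16:30; 9 h 45 min − 30 min = 9 h 15 min
Sun: in 09:18→09:15, out 13:29→13:30; 4 h 15 min
Total credited: 18 h 0 min.

18.00 hours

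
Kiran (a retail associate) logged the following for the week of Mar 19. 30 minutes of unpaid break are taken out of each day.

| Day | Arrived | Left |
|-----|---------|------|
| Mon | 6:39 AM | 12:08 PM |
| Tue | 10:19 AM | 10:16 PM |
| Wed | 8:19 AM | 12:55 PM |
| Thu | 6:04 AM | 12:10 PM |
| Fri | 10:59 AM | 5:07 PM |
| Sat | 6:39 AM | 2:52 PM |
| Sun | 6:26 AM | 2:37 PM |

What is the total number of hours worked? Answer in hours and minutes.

Mon: 6:39 AM–12:08 PM = 5 h 29 min; less 30 min break → 4 h 59 min
Tue: 10:19 AM–10:16 PM = 11 h 57 min; less 30 min break → 11 h 27 min
Wed: 8:19 AM–12:55 PM = 4 h 36 min; less 30 min break → 4 h 6 min
Thu: 6:04 AM–12:10 PM = 6 h 6 min; less 30 min break → 5 h 36 min
Fri: 10:59 AM–5:07 PM = 6 h 8 min; less 30 min break → 5 h 38 min
Sat: 6:39 AM–2:52 PM = 8 h 13 min; less 30 min break → 7 h 43 min
Sun: 6:26 AM–2:37 PM = 8 h 11 min; less 30 min break → 7 h 41 min
Total: 4 h 59 min + 11 h 27 min + 4 h 6 min + 5 h 36 min + 5 h 38 min + 7 h 43 min + 7 h 41 min = 47 h 10 min.

47 h 10 min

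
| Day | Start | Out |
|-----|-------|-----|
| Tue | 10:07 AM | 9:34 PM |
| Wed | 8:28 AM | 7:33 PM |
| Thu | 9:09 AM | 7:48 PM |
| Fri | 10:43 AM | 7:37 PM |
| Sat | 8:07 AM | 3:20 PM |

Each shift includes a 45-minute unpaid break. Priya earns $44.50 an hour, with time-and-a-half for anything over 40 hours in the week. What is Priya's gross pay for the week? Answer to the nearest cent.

Tue: 10:07 AM–9:34 PM = 11 h 27 min; less 45 min break → 10 h 42 min
Wed: 8:28 AM–7:33 PM = 11 h 5 min; less 45 min break → 10 h 20 min
Thu: 9:09 AM–7:48 PM = 10 h 39 min; less 45 min break → 9 h 54 min
Fri: 10:43 AM–7:37 PM = 8 h 54 min; less 45 min break → 8 h 9 min
Sat: 8:07 AM–3:20 PM = 7 h 13 min; less 45 min break → 6 h 28 min
Total worked: 45 h 33 min = 2733 min.
Regular 40 h 0 min = 2400 min at $44.50/h; overtime 5 h 33 min = 333 min at $66.75/h.
Pay = (2400 × $44.50 + 333 × $66.75) ÷ 60 = $2150.46.

$2150.46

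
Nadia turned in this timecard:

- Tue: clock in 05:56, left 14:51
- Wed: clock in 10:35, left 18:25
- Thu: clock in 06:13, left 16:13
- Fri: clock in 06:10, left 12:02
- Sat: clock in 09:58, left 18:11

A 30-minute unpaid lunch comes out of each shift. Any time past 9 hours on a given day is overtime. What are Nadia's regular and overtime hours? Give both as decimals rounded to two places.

Regular 37.83 hours, overtime 0.50 hours

Tue: 05:56–14:51 = 8 h 55 min; less 30 min break → 8 h 25 min
Wed: 10:35–18:25 = 7 h 50 min; less 30 min break → 7 h 20 min
Thu: 06:13–16:13 = 10 h 0 min; less 30 min break → 9 h 30 min
Fri: 06:10–12:02 = 5 h 52 min; less 30 min break → 5 h 22 min
Sat: 09:58–18:11 = 8 h 13 min; less 30 min break → 7 h 43 min
Tue reg 8 h 25 min / OT 0 h 0 min; Wed reg 7 h 20 min / OT 0 h 0 min; Thu reg 9 h 0 min / OT 0 h 30 min; Fri reg 5 h 22 min / OT 0 h 0 min; Sat reg 7 h 43 min / OT 0 h 0 min.
Totals: regular 37 h 50 min, overtime 0 h 30 min.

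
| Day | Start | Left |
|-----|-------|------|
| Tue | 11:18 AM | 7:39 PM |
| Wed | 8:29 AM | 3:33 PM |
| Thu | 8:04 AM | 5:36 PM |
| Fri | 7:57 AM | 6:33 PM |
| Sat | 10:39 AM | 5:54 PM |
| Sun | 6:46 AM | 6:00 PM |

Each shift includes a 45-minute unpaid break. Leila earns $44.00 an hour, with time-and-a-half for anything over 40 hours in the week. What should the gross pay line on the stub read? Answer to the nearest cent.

$2389.20

Tue: 11:18 AM–7:39 PM = 8 h 21 min; less 45 min break → 7 h 36 min
Wed: 8:29 AM–3:33 PM = 7 h 4 min; less 45 min break → 6 h 19 min
Thu: 8:04 AM–5:36 PM = 9 h 32 min; less 45 min break → 8 h 47 min
Fri: 7:57 AM–6:33 PM = 10 h 36 min; less 45 min break → 9 h 51 min
Sat: 10:39 AM–5:54 PM = 7 h 15 min; less 45 min break → 6 h 30 min
Sun: 6:46 AM–6:00 PM = 11 h 14 min; less 45 min break → 10 h 29 min
Total worked: 49 h 32 min = 2972 min.
Regular 40 h 0 min = 2400 min at $44.00/h; overtime 9 h 32 min = 572 min at $66.00/h.
Pay = (2400 × $44.00 + 572 × $66.00) ÷ 60 = $2389.20.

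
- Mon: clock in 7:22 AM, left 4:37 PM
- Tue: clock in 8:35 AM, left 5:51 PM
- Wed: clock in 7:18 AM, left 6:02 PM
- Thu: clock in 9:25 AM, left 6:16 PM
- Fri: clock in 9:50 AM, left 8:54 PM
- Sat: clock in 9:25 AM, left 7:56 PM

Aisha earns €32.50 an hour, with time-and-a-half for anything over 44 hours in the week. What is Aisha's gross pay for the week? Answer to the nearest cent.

€2194.56

Mon: 7:22 AM–4:37 PM = 9 h 15 min
Tue: 8:35 AM–5:51 PM = 9 h 16 min
Wed: 7:18 AM–6:02 PM = 10 h 44 min
Thu: 9:25 AM–6:16 PM = 8 h 51 min
Fri: 9:50 AM–8:54 PM = 11 h 4 min
Sat: 9:25 AM–7:56 PM = 10 h 31 min
Total worked: 59 h 41 min = 3581 min.
Regular 44 h 0 min = 2640 min at €32.50/h; overtime 15 h 41 min = 941 min at €48.75/h.
Pay = (2640 × €32.50 + 941 × €48.75) ÷ 60 = €2194.56.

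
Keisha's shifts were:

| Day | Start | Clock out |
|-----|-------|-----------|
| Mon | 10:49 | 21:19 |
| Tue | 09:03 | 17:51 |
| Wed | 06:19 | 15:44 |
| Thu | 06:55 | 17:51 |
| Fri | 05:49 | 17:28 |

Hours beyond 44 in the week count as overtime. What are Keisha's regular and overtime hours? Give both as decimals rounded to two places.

Mon: 10:49–21:19 = 10 h 30 min
Tue: 09:03–17:51 = 8 h 48 min
Wed: 06:19–15:44 = 9 h 25 min
Thu: 06:55–17:51 = 10 h 56 min
Fri: 05:49–17:28 = 11 h 39 min
Total worked: 51 h 18 min = 51.30 h.
Threshold 44 h → overtime 7 h 18 min, regular 44 h 0 min.

Regular 44.00 hours, overtime 7.30 hours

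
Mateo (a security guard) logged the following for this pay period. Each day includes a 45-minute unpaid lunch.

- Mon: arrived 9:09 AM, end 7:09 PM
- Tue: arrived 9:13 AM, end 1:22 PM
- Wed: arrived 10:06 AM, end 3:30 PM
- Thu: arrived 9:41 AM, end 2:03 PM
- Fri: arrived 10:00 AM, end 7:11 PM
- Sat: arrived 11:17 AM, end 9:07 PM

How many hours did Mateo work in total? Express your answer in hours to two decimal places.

38.43 hours

Mon: 9:09 AM–7:09 PM = 10 h 0 min; less 45 min break → 9 h 15 min
Tue: 9:13 AM–1:22 PM = 4 h 9 min; less 45 min break → 3 h 24 min
Wed: 10:06 AM–3:30 PM = 5 h 24 min; less 45 min break → 4 h 39 min
Thu: 9:41 AM–2:03 PM = 4 h 22 min; less 45 min break → 3 h 37 min
Fri: 10:00 AM–7:11 PM = 9 h 11 min; less 45 min break → 8 h 26 min
Sat: 11:17 AM–9:07 PM = 9 h 50 min; less 45 min break → 9 h 5 min
Total: 9 h 15 min + 3 h 24 min + 4 h 39 min + 3 h 37 min + 8 h 26 min + 9 h 5 min = 38 h 26 min.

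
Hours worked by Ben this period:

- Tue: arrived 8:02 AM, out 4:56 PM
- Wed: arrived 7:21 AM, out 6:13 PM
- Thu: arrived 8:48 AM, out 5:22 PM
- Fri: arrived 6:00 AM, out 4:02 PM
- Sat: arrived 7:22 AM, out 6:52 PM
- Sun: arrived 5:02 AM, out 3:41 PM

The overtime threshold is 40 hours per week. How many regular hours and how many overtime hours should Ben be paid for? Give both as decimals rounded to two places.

Regular 40.00 hours, overtime 20.52 hours

Tue: 8:02 AM–4:56 PM = 8 h 54 min
Wed: 7:21 AM–6:13 PM = 10 h 52 min
Thu: 8:48 AM–5:22 PM = 8 h 34 min
Fri: 6:00 AM–4:02 PM = 10 h 2 min
Sat: 7:22 AM–6:52 PM = 11 h 30 min
Sun: 5:02 AM–3:41 PM = 10 h 39 min
Total worked: 60 h 31 min = 60.52 h.
Threshold 40 h → overtime 20 h 31 min, regular 40 h 0 min.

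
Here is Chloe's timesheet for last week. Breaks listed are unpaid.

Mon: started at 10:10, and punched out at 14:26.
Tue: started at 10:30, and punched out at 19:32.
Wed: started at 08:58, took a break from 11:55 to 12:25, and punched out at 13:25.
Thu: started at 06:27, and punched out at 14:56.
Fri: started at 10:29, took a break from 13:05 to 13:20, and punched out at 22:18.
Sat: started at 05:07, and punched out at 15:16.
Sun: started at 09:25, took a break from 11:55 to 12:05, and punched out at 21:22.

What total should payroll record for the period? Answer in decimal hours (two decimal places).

59.23 hours

Mon: 10:10–14:26 = 4 h 16 min
Tue: 10:30–19:32 = 9 h 2 min
Wed: 08:58–13:25 = 4 h 27 min; less 30 min break → 3 h 57 min
Thu: 06:27–14:56 = 8 h 29 min
Fri: 10:29–22:18 = 11 h 49 min; less 15 min break → 11 h 34 min
Sat: 05:07–15:16 = 10 h 9 min
Sun: 09:25–21:22 = 11 h 57 min; less 10 min break → 11 h 47 min
Total: 4 h 16 min + 9 h 2 min + 3 h 57 min + 8 h 29 min + 11 h 34 min + 10 h 9 min + 11 h 47 min = 59 h 14 min.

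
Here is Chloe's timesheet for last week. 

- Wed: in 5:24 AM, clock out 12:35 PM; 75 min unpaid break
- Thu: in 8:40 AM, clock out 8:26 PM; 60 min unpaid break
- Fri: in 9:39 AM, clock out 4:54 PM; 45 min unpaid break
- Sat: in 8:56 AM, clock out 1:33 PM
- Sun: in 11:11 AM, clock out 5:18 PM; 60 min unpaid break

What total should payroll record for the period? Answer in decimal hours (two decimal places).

Wed: 5:24 AM–12:35 PM = 7 h 11 min; less 75 min break → 5 h 56 min
Thu: 8:40 AM–8:26 PM = 11 h 46 min; less 60 min break → 10 h 46 min
Fri: 9:39 AM–4:54 PM = 7 h 15 min; less 45 min break → 6 h 30 min
Sat: 8:56 AM–1:33 PM = 4 h 37 min
Sun: 11:11 AM–5:18 PM = 6 h 7 min; less 60 min break → 5 h 7 min
Total: 5 h 56 min + 10 h 46 min + 6 h 30 min + 4 h 37 min + 5 h 7 min = 32 h 56 min.

32.93 hours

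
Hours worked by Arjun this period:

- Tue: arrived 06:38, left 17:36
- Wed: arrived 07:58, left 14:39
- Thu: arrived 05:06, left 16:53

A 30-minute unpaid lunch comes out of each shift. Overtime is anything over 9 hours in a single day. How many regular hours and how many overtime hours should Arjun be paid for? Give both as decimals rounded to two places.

Tue: 06:38–17:36 = 10 h 58 min; less 30 min break → 10 h 28 min
Wed: 07:58–14:39 = 6 h 41 min; less 30 min break → 6 h 11 min
Thu: 05:06–16:53 = 11 h 47 min; less 30 min break → 11 h 17 min
Tue reg 9 h 0 min / OT 1 h 28 min; Wed reg 6 h 11 min / OT 0 h 0 min; Thu reg 9 h 0 min / OT 2 h 17 min.
Totals: regular 24 h 11 min, overtime 3 h 45 min.

Regular 24.18 hours, overtime 3.75 hours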